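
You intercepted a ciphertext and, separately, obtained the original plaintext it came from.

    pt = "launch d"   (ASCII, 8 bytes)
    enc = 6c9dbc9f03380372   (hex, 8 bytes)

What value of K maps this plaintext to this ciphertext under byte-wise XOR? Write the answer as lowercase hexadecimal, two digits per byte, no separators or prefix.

00fcc9f160502316

Since enc = pt ⊕ K, XORing both sides with pt gives K = pt ⊕ enc.
01101100 ⊕ 01101100 = 00000000
01100001 ⊕ 10011101 = 11111100
01110101 ⊕ 10111100 = 11001001
01101110 ⊕ 10011111 = 11110001
01100011 ⊕ 00000011 = 01100000
01101000 ⊕ 00111000 = 01010000
00100000 ⊕ 00000011 = 00100011
01100100 ⊕ 01110010 = 00010110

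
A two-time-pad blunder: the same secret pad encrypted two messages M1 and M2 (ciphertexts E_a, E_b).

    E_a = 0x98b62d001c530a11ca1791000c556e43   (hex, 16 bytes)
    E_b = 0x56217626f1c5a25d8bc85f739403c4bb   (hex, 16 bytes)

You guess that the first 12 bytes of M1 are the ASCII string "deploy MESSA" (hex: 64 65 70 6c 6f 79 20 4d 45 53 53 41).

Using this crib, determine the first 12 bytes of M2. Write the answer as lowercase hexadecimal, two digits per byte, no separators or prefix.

aaf22b4a82ef8801048c9d32

First, E_a ⊕ E_b = (M1 ⊕ K) ⊕ (M2 ⊕ K) = M1 ⊕ M2, so the key drops out. Then M2 = (M1 ⊕ M2) ⊕ M1 over the first 12 bytes.
byte 0: (98 ^ 56) ^ 64 = ce ^ 64 = aa
byte 1: (b6 ^ 21) ^ 65 = 97 ^ 65 = f2
byte 2: (2d ^ 76) ^ 70 = 5b ^ 70 = 2b
byte 3: (00 ^ 26) ^ 6c = 26 ^ 6c = 4a
byte 4: (1c ^ f1) ^ 6f = ed ^ 6f = 82
byte 5: (53 ^ c5) ^ 79 = 96 ^ 79 = ef
byte 6: (0a ^ a2) ^ 20 = a8 ^ 20 = 88
byte 7: (11 ^ 5d) ^ 4d = 4c ^ 4d = 01
byte 8: (ca ^ 8b) ^ 45 = 41 ^ 45 = 04
byte 9: (17 ^ c8) ^ 53 = df ^ 53 = 8c
byte 10: (91 ^ 5f) ^ 53 = ce ^ 53 = 9d
byte 11: (00 ^ 73) ^ 41 = 73 ^ 41 = 32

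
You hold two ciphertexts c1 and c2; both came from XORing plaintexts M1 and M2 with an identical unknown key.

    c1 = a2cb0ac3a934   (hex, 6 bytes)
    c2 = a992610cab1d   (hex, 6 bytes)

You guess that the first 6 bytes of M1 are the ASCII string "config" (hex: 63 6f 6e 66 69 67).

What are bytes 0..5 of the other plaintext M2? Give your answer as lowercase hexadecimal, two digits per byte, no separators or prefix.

683605a96b4e

First, c1 ⊕ c2 = (M1 ⊕ K) ⊕ (M2 ⊕ K) = M1 ⊕ M2, so the key drops out. Then M2 = (M1 ⊕ M2) ⊕ M1 over the first 6 bytes.
byte 0: (a2 xor a9) xor 63 = 0b xor 63 = 68
byte 1: (cb xor 92) xor 6f = 59 xor 6f = 36
byte 2: (0a xor 61) xor 6e = 6b xor 6e = 05
byte 3: (c3 xor 0c) xor 66 = cf xor 66 = a9
byte 4: (a9 xor ab) xor 69 = 02 xor 69 = 6b
byte 5: (34 xor 1d) xor 67 = 29 xor 67 = 4e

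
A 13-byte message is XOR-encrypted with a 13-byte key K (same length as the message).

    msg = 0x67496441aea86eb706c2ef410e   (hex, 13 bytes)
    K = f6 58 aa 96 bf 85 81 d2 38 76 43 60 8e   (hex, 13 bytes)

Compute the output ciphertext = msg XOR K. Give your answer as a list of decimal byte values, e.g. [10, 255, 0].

[145, 17, 206, 215, 17, 45, 239, 101, 62, 180, 172, 33, 128]

XOR is its own inverse, so applying the key byte-wise gives the result directly.
byte 0: 01100111 ⊕ 11110110 = 10010001
byte 1: 01001001 ⊕ 01011000 = 00010001
byte 2: 01100100 ⊕ 10101010 = 11001110
byte 3: 01000001 ⊕ 10010110 = 11010111
byte 4: 10101110 ⊕ 10111111 = 00010001
byte 5: 10101000 ⊕ 10000101 = 00101101
byte 6: 01101110 ⊕ 10000001 = 11101111
byte 7: 10110111 ⊕ 11010010 = 01100101
byte 8: 00000110 ⊕ 00111000 = 00111110
byte 9: 11000010 ⊕ 01110110 = 10110100
byte 10: 11101111 ⊕ 01000011 = 10101100
byte 11: 01000001 ⊕ 01100000 = 00100001
byte 12: 00001110 ⊕ 10001110 = 10000000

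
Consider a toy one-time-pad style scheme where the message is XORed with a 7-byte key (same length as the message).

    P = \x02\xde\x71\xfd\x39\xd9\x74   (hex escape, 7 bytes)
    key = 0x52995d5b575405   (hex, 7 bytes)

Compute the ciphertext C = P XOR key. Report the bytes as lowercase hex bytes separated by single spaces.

byte 0: 02 XOR 52 = 50
byte 1: de XOR 99 = 47
byte 2: 71 XOR 5d = 2c
byte 3: fd XOR 5b = a6
byte 4: 39 XOR 57 = 6e
byte 5: d9 XOR 54 = 8d
byte 6: 74 XOR 05 = 71

50 47 2c a6 6e 8d 71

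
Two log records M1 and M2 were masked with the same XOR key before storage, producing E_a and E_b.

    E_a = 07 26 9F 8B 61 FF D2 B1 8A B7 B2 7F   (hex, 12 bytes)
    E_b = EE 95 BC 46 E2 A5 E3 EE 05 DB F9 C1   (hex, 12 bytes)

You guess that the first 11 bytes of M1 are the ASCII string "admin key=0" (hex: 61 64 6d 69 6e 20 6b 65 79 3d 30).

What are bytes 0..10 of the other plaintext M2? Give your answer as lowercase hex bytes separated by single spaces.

88 d7 4e a4 ed 7a 5a 3a f6 51 7b

First, E_a ⊕ E_b = (M1 ⊕ K) ⊕ (M2 ⊕ K) = M1 ⊕ M2, so the key drops out. Then M2 = (M1 ⊕ M2) ⊕ M1 over the first 11 bytes.
byte 0: (07 ^ ee) ^ 61 = e9 ^ 61 = 88
byte 1: (26 ^ 95) ^ 64 = b3 ^ 64 = d7
byte 2: (9f ^ bc) ^ 6d = 23 ^ 6d = 4e
byte 3: (8b ^ 46) ^ 69 = cd ^ 69 = a4
byte 4: (61 ^ e2) ^ 6e = 83 ^ 6e = ed
byte 5: (ff ^ a5) ^ 20 = 5a ^ 20 = 7a
byte 6: (d2 ^ e3) ^ 6b = 31 ^ 6b = 5a
byte 7: (b1 ^ ee) ^ 65 = 5f ^ 65 = 3a
byte 8: (8a ^ 05) ^ 79 = 8f ^ 79 = f6
byte 9: (b7 ^ db) ^ 3d = 6c ^ 3d = 51
byte 10: (b2 ^ f9) ^ 30 = 4b ^ 30 = 7b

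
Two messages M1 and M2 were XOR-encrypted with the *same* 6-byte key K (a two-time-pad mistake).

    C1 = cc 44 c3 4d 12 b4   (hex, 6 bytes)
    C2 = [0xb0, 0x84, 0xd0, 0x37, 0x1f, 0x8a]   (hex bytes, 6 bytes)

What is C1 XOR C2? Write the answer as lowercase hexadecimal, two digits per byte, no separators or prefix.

C1 ⊕ C2 = (M1 ⊕ K) ⊕ (M2 ⊕ K) = M1 ⊕ M2 — the shared key cancels under XOR.
11001100 xor 10110000 = 01111100
01000100 xor 10000100 = 11000000
11000011 xor 11010000 = 00010011
01001101 xor 00110111 = 01111010
00010010 xor 00011111 = 00001101
10110100 xor 10001010 = 00111110

7cc0137a0d3e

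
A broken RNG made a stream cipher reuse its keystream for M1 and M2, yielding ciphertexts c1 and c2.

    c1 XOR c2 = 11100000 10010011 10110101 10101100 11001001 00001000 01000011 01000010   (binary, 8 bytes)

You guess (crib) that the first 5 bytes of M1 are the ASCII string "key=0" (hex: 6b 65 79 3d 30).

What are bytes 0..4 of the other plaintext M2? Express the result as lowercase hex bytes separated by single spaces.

8b f6 cc 91 f9

Since c1 ⊕ c2 = M1 ⊕ M2, XORing with the guessed M1 bytes yields the corresponding M2 bytes: M2 = (c1 ⊕ c2) ⊕ M1.
11100000 XOR 01101011 = 10001011
10010011 XOR 01100101 = 11110110
10110101 XOR 01111001 = 11001100
10101100 XOR 00111101 = 10010001
11001001 XOR 00110000 = 11111001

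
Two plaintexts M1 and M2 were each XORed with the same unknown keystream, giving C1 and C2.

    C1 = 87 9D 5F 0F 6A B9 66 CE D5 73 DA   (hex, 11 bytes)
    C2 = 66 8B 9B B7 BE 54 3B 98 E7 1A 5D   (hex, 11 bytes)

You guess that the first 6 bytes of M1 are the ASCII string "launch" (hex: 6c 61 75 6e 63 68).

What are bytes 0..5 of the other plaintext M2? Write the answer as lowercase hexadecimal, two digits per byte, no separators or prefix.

First, C1 ⊕ C2 = (M1 ⊕ K) ⊕ (M2 ⊕ K) = M1 ⊕ M2, so the key drops out. Then M2 = (M1 ⊕ M2) ⊕ M1 over the first 6 bytes.
byte 0: (87 ⊕ 66) ⊕ 6c = e1 ⊕ 6c = 8d
byte 1: (9d ⊕ 8b) ⊕ 61 = 16 ⊕ 61 = 77
byte 2: (5f ⊕ 9b) ⊕ 75 = c4 ⊕ 75 = b1
byte 3: (0f ⊕ b7) ⊕ 6e = b8 ⊕ 6e = d6
byte 4: (6a ⊕ be) ⊕ 63 = d4 ⊕ 63 = b7
byte 5: (b9 ⊕ 54) ⊕ 68 = ed ⊕ 68 = 85

8d77b1d6b785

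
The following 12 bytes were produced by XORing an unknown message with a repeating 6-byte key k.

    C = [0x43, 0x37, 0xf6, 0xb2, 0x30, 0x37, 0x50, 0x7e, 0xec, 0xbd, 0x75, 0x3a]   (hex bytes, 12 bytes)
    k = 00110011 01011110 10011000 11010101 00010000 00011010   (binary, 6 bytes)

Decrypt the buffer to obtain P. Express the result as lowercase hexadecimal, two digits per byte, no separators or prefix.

The 6-byte key repeats, so the effective keystream is 33 5e 98 d5 10 1a 33 5e 98 d5 10 1a.
byte 0: 43 ^ 33 = 70
byte 1: 37 ^ 5e = 69
byte 2: f6 ^ 98 = 6e
byte 3: b2 ^ d5 = 67
byte 4: 30 ^ 10 = 20
byte 5: 37 ^ 1a = 2d
byte 6: 50 ^ 33 = 63
byte 7: 7e ^ 5e = 20
byte 8: ec ^ 98 = 74
byte 9: bd ^ d5 = 68
byte 10: 75 ^ 10 = 65
byte 11: 3a ^ 1a = 20

70696e67202d632074686520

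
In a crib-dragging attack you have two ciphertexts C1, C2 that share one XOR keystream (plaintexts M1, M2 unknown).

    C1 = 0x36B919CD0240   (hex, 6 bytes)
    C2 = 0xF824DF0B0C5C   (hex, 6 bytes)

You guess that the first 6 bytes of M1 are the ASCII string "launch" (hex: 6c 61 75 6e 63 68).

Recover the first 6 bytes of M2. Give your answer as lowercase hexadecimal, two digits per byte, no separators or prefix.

a2fcb3a86d74

First, C1 ⊕ C2 = (M1 ⊕ K) ⊕ (M2 ⊕ K) = M1 ⊕ M2, so the key drops out. Then M2 = (M1 ⊕ M2) ⊕ M1 over the first 6 bytes.
byte 0: (36 xor f8) xor 6c = ce xor 6c = a2
byte 1: (b9 xor 24) xor 61 = 9d xor 61 = fc
byte 2: (19 xor df) xor 75 = c6 xor 75 = b3
byte 3: (cd xor 0b) xor 6e = c6 xor 6e = a8
byte 4: (02 xor 0c) xor 63 = 0e xor 63 = 6d
byte 5: (40 xor 5c) xor 68 = 1c xor 68 = 74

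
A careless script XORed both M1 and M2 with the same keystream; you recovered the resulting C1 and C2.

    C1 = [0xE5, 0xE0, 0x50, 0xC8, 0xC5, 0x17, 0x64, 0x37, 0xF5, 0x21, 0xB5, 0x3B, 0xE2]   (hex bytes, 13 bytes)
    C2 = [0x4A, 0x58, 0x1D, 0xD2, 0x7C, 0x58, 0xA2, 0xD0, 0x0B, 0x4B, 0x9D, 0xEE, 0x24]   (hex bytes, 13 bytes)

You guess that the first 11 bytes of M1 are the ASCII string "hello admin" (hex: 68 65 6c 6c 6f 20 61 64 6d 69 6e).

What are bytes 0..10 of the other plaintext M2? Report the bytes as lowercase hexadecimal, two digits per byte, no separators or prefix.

c7dd2176d66fa783930346

First, C1 ⊕ C2 = (M1 ⊕ K) ⊕ (M2 ⊕ K) = M1 ⊕ M2, so the key drops out. Then M2 = (M1 ⊕ M2) ⊕ M1 over the first 11 bytes.
byte 0: (e5 ^ 4a) ^ 68 = af ^ 68 = c7
byte 1: (e0 ^ 58) ^ 65 = b8 ^ 65 = dd
byte 2: (50 ^ 1d) ^ 6c = 4d ^ 6c = 21
byte 3: (c8 ^ d2) ^ 6c = 1a ^ 6c = 76
byte 4: (c5 ^ 7c) ^ 6f = b9 ^ 6f = d6
byte 5: (17 ^ 58) ^ 20 = 4f ^ 20 = 6f
byte 6: (64 ^ a2) ^ 61 = c6 ^ 61 = a7
byte 7: (37 ^ d0) ^ 64 = e7 ^ 64 = 83
byte 8: (f5 ^ 0b) ^ 6d = fe ^ 6d = 93
byte 9: (21 ^ 4b) ^ 69 = 6a ^ 69 = 03
byte 10: (b5 ^ 9d) ^ 6e = 28 ^ 6e = 46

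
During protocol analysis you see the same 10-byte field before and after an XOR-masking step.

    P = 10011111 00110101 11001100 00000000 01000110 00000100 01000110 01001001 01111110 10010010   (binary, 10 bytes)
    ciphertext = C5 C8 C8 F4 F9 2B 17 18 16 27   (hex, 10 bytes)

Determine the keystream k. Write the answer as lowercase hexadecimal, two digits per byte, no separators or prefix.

Since ciphertext = P ⊕ k, XORing both sides with P gives k = P ⊕ ciphertext.
10011111 xor 11000101 = 01011010
00110101 xor 11001000 = 11111101
11001100 xor 11001000 = 00000100
00000000 xor 11110100 = 11110100
01000110 xor 11111001 = 10111111
00000100 xor 00101011 = 00101111
01000110 xor 00010111 = 01010001
01001001 xor 00011000 = 01010001
01111110 xor 00010110 = 01101000
10010010 xor 00100111 = 10110101

5afd04f4bf2f515168b5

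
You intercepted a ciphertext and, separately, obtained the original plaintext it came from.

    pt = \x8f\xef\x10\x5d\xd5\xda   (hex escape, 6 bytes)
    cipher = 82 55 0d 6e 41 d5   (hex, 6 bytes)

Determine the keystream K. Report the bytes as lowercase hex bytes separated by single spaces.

0d ba 1d 33 94 0f

Since cipher = pt ⊕ K, XORing both sides with pt gives K = pt ⊕ cipher.
byte 0: 8f ⊕ 82 = 0d
byte 1: ef ⊕ 55 = ba
byte 2: 10 ⊕ 0d = 1d
byte 3: 5d ⊕ 6e = 33
byte 4: d5 ⊕ 41 = 94
byte 5: da ⊕ d5 = 0f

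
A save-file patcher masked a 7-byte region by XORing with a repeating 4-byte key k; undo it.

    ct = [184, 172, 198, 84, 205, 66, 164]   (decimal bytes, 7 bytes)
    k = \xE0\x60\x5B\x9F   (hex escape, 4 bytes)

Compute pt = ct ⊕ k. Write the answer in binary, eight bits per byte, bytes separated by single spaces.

01011000 11001100 10011101 11001011 00101101 00100010 11111111

The 4-byte key repeats, so the effective keystream is e0 60 5b 9f e0 60 5b.
byte 0: b8 ^ e0 = 58
byte 1: ac ^ 60 = cc
byte 2: c6 ^ 5b = 9d
byte 3: 54 ^ 9f = cb
byte 4: cd ^ e0 = 2d
byte 5: 42 ^ 60 = 22
byte 6: a4 ^ 5b = ff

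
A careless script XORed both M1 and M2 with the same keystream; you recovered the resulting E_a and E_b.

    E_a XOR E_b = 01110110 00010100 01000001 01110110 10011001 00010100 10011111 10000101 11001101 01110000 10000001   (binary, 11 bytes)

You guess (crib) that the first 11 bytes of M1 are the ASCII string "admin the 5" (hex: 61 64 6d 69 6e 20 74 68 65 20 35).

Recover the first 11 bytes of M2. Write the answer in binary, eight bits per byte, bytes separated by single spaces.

Since E_a ⊕ E_b = M1 ⊕ M2, XORing with the guessed M1 bytes yields the corresponding M2 bytes: M2 = (E_a ⊕ E_b) ⊕ M1.
76 xor 61 = 17
14 xor 64 = 70
41 xor 6d = 2c
76 xor 69 = 1f
99 xor 6e = f7
14 xor 20 = 34
9f xor 74 = eb
85 xor 68 = ed
cd xor 65 = a8
70 xor 20 = 50
81 xor 35 = b4

00010111 01110000 00101100 00011111 11110111 00110100 11101011 11101101 10101000 01010000 10110100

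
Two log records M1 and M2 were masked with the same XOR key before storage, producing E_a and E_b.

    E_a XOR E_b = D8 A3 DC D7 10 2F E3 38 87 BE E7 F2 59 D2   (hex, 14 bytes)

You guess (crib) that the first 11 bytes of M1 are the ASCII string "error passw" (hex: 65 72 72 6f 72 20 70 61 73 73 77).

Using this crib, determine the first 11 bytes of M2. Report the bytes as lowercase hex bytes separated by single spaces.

bd d1 ae b8 62 0f 93 59 f4 cd 90

Since E_a ⊕ E_b = M1 ⊕ M2, XORing with the guessed M1 bytes yields the corresponding M2 bytes: M2 = (E_a ⊕ E_b) ⊕ M1.
d8 ⊕ 65 = bd
a3 ⊕ 72 = d1
dc ⊕ 72 = ae
d7 ⊕ 6f = b8
10 ⊕ 72 = 62
2f ⊕ 20 = 0f
e3 ⊕ 70 = 93
38 ⊕ 61 = 59
87 ⊕ 73 = f4
be ⊕ 73 = cd
e7 ⊕ 77 = 90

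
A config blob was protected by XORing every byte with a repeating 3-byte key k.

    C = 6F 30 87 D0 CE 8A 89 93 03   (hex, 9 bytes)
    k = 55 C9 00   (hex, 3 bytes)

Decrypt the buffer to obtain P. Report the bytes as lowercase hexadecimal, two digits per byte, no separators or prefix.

3af98785078adc5a03

The 3-byte key repeats, so the effective keystream is 55 c9 00 55 c9 00 55 c9 00.
byte 0: 6f XOR 55 = 3a
byte 1: 30 XOR c9 = f9
byte 2: 87 XOR 00 = 87
byte 3: d0 XOR 55 = 85
byte 4: ce XOR c9 = 07
byte 5: 8a XOR 00 = 8a
byte 6: 89 XOR 55 = dc
byte 7: 93 XOR c9 = 5a
byte 8: 03 XOR 00 = 03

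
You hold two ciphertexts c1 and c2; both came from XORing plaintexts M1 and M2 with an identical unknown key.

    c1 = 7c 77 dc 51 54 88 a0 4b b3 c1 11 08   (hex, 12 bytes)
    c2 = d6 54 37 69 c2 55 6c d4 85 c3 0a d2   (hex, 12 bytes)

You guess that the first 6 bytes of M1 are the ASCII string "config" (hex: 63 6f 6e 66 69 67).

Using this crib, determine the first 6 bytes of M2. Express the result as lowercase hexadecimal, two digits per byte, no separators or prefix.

First, c1 ⊕ c2 = (M1 ⊕ K) ⊕ (M2 ⊕ K) = M1 ⊕ M2, so the key drops out. Then M2 = (M1 ⊕ M2) ⊕ M1 over the first 6 bytes.
byte 0: (7c XOR d6) XOR 63 = aa XOR 63 = c9
byte 1: (77 XOR 54) XOR 6f = 23 XOR 6f = 4c
byte 2: (dc XOR 37) XOR 6e = eb XOR 6e = 85
byte 3: (51 XOR 69) XOR 66 = 38 XOR 66 = 5e
byte 4: (54 XOR c2) XOR 69 = 96 XOR 69 = ff
byte 5: (88 XOR 55) XOR 67 = dd XOR 67 = ba

c94c855effba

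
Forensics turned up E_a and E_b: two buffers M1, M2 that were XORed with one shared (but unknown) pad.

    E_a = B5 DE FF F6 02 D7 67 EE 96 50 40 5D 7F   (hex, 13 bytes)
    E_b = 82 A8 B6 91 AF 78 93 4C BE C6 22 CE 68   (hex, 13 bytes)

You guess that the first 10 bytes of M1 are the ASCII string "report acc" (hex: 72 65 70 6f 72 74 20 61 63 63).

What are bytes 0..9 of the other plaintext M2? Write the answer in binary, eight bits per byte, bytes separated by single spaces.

01000101 00010011 00111001 00001000 11011111 11011011 11010100 11000011 01001011 11110101

First, E_a ⊕ E_b = (M1 ⊕ K) ⊕ (M2 ⊕ K) = M1 ⊕ M2, so the key drops out. Then M2 = (M1 ⊕ M2) ⊕ M1 over the first 10 bytes.
byte 0: (b5 ⊕ 82) ⊕ 72 = 37 ⊕ 72 = 45
byte 1: (de ⊕ a8) ⊕ 65 = 76 ⊕ 65 = 13
byte 2: (ff ⊕ b6) ⊕ 70 = 49 ⊕ 70 = 39
byte 3: (f6 ⊕ 91) ⊕ 6f = 67 ⊕ 6f = 08
byte 4: (02 ⊕ af) ⊕ 72 = ad ⊕ 72 = df
byte 5: (d7 ⊕ 78) ⊕ 74 = af ⊕ 74 = db
byte 6: (67 ⊕ 93) ⊕ 20 = f4 ⊕ 20 = d4
byte 7: (ee ⊕ 4c) ⊕ 61 = a2 ⊕ 61 = c3
byte 8: (96 ⊕ be) ⊕ 63 = 28 ⊕ 63 = 4b
byte 9: (50 ⊕ c6) ⊕ 63 = 96 ⊕ 63 = f5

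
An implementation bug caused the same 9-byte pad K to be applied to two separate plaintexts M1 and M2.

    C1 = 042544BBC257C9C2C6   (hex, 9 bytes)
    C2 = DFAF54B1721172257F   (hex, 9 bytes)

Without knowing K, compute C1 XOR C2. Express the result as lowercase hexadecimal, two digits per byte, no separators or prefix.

C1 ⊕ C2 = (M1 ⊕ K) ⊕ (M2 ⊕ K) = M1 ⊕ M2 — the shared key cancels under XOR.
byte 0: 04 ⊕ df = db
byte 1: 25 ⊕ af = 8a
byte 2: 44 ⊕ 54 = 10
byte 3: bb ⊕ b1 = 0a
byte 4: c2 ⊕ 72 = b0
byte 5: 57 ⊕ 11 = 46
byte 6: c9 ⊕ 72 = bb
byte 7: c2 ⊕ 25 = e7
byte 8: c6 ⊕ 7f = b9

db8a100ab046bbe7b9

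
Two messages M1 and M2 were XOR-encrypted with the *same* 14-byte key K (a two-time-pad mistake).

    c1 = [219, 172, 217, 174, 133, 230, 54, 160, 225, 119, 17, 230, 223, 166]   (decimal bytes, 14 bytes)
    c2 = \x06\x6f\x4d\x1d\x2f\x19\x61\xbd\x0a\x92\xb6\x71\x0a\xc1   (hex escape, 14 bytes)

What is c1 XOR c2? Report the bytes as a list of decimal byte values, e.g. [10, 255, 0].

[221, 195, 148, 179, 170, 255, 87, 29, 235, 229, 167, 151, 213, 103]

c1 ⊕ c2 = (M1 ⊕ K) ⊕ (M2 ⊕ K) = M1 ⊕ M2 — the shared key cancels under XOR.
db xor 06 = dd
ac xor 6f = c3
d9 xor 4d = 94
ae xor 1d = b3
85 xor 2f = aa
e6 xor 19 = ff
36 xor 61 = 57
a0 xor bd = 1d
e1 xor 0a = eb
77 xor 92 = e5
11 xor b6 = a7
e6 xor 71 = 97
df xor 0a = d5
a6 xor c1 = 67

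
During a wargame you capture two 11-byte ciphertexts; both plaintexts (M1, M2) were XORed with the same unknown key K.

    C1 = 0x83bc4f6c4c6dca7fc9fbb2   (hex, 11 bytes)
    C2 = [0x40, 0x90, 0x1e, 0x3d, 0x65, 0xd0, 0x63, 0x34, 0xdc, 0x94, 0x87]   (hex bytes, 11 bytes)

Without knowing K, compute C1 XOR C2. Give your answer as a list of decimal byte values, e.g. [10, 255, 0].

[195, 44, 81, 81, 41, 189, 169, 75, 21, 111, 53]

C1 ⊕ C2 = (M1 ⊕ K) ⊕ (M2 ⊕ K) = M1 ⊕ M2 — the shared key cancels under XOR.
83 ⊕ 40 = c3
bc ⊕ 90 = 2c
4f ⊕ 1e = 51
6c ⊕ 3d = 51
4c ⊕ 65 = 29
6d ⊕ d0 = bd
ca ⊕ 63 = a9
7f ⊕ 34 = 4b
c9 ⊕ dc = 15
fb ⊕ 94 = 6f
b2 ⊕ 87 = 35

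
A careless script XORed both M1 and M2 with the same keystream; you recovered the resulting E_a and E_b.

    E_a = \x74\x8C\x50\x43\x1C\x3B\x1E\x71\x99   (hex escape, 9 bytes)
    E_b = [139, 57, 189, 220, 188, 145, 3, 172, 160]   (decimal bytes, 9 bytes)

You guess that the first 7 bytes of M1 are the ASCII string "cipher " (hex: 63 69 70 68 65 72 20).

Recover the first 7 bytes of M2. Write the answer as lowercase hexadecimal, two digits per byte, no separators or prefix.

9cdc9df7c5d83d

First, E_a ⊕ E_b = (M1 ⊕ K) ⊕ (M2 ⊕ K) = M1 ⊕ M2, so the key drops out. Then M2 = (M1 ⊕ M2) ⊕ M1 over the first 7 bytes.
byte 0: (74 ^ 8b) ^ 63 = ff ^ 63 = 9c
byte 1: (8c ^ 39) ^ 69 = b5 ^ 69 = dc
byte 2: (50 ^ bd) ^ 70 = ed ^ 70 = 9d
byte 3: (43 ^ dc) ^ 68 = 9f ^ 68 = f7
byte 4: (1c ^ bc) ^ 65 = a0 ^ 65 = c5
byte 5: (3b ^ 91) ^ 72 = aa ^ 72 = d8
byte 6: (1e ^ 03) ^ 20 = 1d ^ 20 = 3d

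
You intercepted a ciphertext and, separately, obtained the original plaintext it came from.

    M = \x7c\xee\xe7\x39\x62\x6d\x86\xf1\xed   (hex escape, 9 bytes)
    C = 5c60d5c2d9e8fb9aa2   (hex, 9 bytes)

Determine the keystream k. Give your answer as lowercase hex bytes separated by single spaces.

20 8e 32 fb bb 85 7d 6b 4f

Since C = M ⊕ k, XORing both sides with M gives k = M ⊕ C.
byte 0: 7c ⊕ 5c = 20
byte 1: ee ⊕ 60 = 8e
byte 2: e7 ⊕ d5 = 32
byte 3: 39 ⊕ c2 = fb
byte 4: 62 ⊕ d9 = bb
byte 5: 6d ⊕ e8 = 85
byte 6: 86 ⊕ fb = 7d
byte 7: f1 ⊕ 9a = 6b
byte 8: ed ⊕ a2 = 4f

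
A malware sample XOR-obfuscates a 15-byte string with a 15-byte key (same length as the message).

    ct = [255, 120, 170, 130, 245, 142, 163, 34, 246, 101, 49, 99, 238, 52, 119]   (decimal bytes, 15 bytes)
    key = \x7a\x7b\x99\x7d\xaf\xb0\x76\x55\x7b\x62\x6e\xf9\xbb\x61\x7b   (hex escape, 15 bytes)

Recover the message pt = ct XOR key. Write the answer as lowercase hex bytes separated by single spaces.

XOR is its own inverse, so applying the key byte-wise gives the result directly.
255 ⊕ 122 = 133
120 ⊕ 123 =   3
170 ⊕ 153 =  51
130 ⊕ 125 = 255
245 ⊕ 175 =  90
142 ⊕ 176 =  62
163 ⊕ 118 = 213
 34 ⊕  85 = 119
246 ⊕ 123 = 141
101 ⊕  98 =   7
 49 ⊕ 110 =  95
 99 ⊕ 249 = 154
238 ⊕ 187 =  85
 52 ⊕  97 =  85
119 ⊕ 123 =  12

85 03 33 ff 5a 3e d5 77 8d 07 5f 9a 55 55 0c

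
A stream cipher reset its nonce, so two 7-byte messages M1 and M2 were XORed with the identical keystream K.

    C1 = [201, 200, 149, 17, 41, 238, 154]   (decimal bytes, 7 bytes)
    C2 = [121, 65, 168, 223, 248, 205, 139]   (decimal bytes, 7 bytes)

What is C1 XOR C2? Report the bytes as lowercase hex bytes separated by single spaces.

C1 ⊕ C2 = (M1 ⊕ K) ⊕ (M2 ⊕ K) = M1 ⊕ M2 — the shared key cancels under XOR.
c9 XOR 79 = b0
c8 XOR 41 = 89
95 XOR a8 = 3d
11 XOR df = ce
29 XOR f8 = d1
ee XOR cd = 23
9a XOR 8b = 11

b0 89 3d ce d1 23 11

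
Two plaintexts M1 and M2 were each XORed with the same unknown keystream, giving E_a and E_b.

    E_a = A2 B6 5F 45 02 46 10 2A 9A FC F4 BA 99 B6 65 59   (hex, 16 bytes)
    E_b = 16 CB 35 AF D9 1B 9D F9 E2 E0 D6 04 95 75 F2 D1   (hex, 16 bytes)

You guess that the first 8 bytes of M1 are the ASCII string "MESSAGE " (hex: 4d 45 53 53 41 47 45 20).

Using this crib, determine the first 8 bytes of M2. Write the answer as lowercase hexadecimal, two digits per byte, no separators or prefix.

First, E_a ⊕ E_b = (M1 ⊕ K) ⊕ (M2 ⊕ K) = M1 ⊕ M2, so the key drops out. Then M2 = (M1 ⊕ M2) ⊕ M1 over the first 8 bytes.
byte 0: (a2 ⊕ 16) ⊕ 4d = b4 ⊕ 4d = f9
byte 1: (b6 ⊕ cb) ⊕ 45 = 7d ⊕ 45 = 38
byte 2: (5f ⊕ 35) ⊕ 53 = 6a ⊕ 53 = 39
byte 3: (45 ⊕ af) ⊕ 53 = ea ⊕ 53 = b9
byte 4: (02 ⊕ d9) ⊕ 41 = db ⊕ 41 = 9a
byte 5: (46 ⊕ 1b) ⊕ 47 = 5d ⊕ 47 = 1a
byte 6: (10 ⊕ 9d) ⊕ 45 = 8d ⊕ 45 = c8
byte 7: (2a ⊕ f9) ⊕ 20 = d3 ⊕ 20 = f3

f93839b99a1ac8f3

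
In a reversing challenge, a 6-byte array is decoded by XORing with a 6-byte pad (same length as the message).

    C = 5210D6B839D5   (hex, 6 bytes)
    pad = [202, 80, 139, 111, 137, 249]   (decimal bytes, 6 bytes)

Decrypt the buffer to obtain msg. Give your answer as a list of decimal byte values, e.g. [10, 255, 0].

52 ^ ca = 98
10 ^ 50 = 40
d6 ^ 8b = 5d
b8 ^ 6f = d7
39 ^ 89 = b0
d5 ^ f9 = 2c

[152, 64, 93, 215, 176, 44]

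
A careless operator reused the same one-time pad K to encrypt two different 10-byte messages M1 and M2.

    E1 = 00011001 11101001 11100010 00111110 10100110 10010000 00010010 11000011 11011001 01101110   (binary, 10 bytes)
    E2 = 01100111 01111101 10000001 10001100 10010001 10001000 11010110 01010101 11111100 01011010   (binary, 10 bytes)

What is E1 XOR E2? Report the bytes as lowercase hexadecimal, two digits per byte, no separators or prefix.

7e9463b23718c4962534

E1 ⊕ E2 = (M1 ⊕ K) ⊕ (M2 ⊕ K) = M1 ⊕ M2 — the shared key cancels under XOR.
19 ⊕ 67 = 7e
e9 ⊕ 7d = 94
e2 ⊕ 81 = 63
3e ⊕ 8c = b2
a6 ⊕ 91 = 37
90 ⊕ 88 = 18
12 ⊕ d6 = c4
c3 ⊕ 55 = 96
d9 ⊕ fc = 25
6e ⊕ 5a = 34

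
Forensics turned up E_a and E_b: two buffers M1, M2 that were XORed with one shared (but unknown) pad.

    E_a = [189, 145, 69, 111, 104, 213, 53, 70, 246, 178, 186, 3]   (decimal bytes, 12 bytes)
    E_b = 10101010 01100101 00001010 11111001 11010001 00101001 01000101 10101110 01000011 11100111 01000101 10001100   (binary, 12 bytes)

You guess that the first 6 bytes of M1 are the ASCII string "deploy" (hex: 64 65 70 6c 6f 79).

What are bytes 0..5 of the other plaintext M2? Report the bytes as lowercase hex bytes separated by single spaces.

73 91 3f fa d6 85

First, E_a ⊕ E_b = (M1 ⊕ K) ⊕ (M2 ⊕ K) = M1 ⊕ M2, so the key drops out. Then M2 = (M1 ⊕ M2) ⊕ M1 over the first 6 bytes.
byte 0: (bd ⊕ aa) ⊕ 64 = 17 ⊕ 64 = 73
byte 1: (91 ⊕ 65) ⊕ 65 = f4 ⊕ 65 = 91
byte 2: (45 ⊕ 0a) ⊕ 70 = 4f ⊕ 70 = 3f
byte 3: (6f ⊕ f9) ⊕ 6c = 96 ⊕ 6c = fa
byte 4: (68 ⊕ d1) ⊕ 6f = b9 ⊕ 6f = d6
byte 5: (d5 ⊕ 29) ⊕ 79 = fc ⊕ 79 = 85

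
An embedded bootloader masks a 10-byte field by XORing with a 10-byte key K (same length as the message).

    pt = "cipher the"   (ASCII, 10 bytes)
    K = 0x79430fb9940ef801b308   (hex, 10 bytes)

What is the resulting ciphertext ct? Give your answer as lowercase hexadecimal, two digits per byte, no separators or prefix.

01100011 ⊕ 01111001 = 00011010
01101001 ⊕ 01000011 = 00101010
01110000 ⊕ 00001111 = 01111111
01101000 ⊕ 10111001 = 11010001
01100101 ⊕ 10010100 = 11110001
01110010 ⊕ 00001110 = 01111100
00100000 ⊕ 11111000 = 11011000
01110100 ⊕ 00000001 = 01110101
01101000 ⊕ 10110011 = 11011011
01100101 ⊕ 00001000 = 01101101

1a2a7fd1f17cd875db6d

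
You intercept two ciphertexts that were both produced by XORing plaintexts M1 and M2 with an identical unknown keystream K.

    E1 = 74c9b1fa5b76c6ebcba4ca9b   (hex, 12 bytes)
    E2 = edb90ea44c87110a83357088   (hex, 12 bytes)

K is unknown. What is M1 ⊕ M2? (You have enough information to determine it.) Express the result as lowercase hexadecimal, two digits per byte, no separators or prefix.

9970bf5e17f1d7e14891ba13

E1 ⊕ E2 = (M1 ⊕ K) ⊕ (M2 ⊕ K) = M1 ⊕ M2 — the shared key cancels under XOR.
byte 0: 74 XOR ed = 99
byte 1: c9 XOR b9 = 70
byte 2: b1 XOR 0e = bf
byte 3: fa XOR a4 = 5e
byte 4: 5b XOR 4c = 17
byte 5: 76 XOR 87 = f1
byte 6: c6 XOR 11 = d7
byte 7: eb XOR 0a = e1
byte 8: cb XOR 83 = 48
byte 9: a4 XOR 35 = 91
byte 10: ca XOR 70 = ba
byte 11: 9b XOR 88 = 13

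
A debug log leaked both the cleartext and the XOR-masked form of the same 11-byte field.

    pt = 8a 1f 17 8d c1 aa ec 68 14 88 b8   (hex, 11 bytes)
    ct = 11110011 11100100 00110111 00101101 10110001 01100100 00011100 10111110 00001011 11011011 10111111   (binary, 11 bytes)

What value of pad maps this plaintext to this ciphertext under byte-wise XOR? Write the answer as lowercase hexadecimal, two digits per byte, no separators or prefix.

79fb20a070cef0d61f5307

Since ct = pt ⊕ pad, XORing both sides with pt gives pad = pt ⊕ ct.
10001010 XOR 11110011 = 01111001
00011111 XOR 11100100 = 11111011
00010111 XOR 00110111 = 00100000
10001101 XOR 00101101 = 10100000
11000001 XOR 10110001 = 01110000
10101010 XOR 01100100 = 11001110
11101100 XOR 00011100 = 11110000
01101000 XOR 10111110 = 11010110
00010100 XOR 00001011 = 00011111
10001000 XOR 11011011 = 01010011
10111000 XOR 10111111 = 00000111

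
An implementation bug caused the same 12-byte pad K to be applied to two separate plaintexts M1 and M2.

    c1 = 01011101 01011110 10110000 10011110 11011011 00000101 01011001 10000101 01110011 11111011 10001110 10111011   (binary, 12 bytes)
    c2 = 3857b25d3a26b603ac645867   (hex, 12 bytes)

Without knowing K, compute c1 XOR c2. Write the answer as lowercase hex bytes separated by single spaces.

65 09 02 c3 e1 23 ef 86 df 9f d6 dc

c1 ⊕ c2 = (M1 ⊕ K) ⊕ (M2 ⊕ K) = M1 ⊕ M2 — the shared key cancels under XOR.
5d ⊕ 38 = 65
5e ⊕ 57 = 09
b0 ⊕ b2 = 02
9e ⊕ 5d = c3
db ⊕ 3a = e1
05 ⊕ 26 = 23
59 ⊕ b6 = ef
85 ⊕ 03 = 86
73 ⊕ ac = df
fb ⊕ 64 = 9f
8e ⊕ 58 = d6
bb ⊕ 67 = dc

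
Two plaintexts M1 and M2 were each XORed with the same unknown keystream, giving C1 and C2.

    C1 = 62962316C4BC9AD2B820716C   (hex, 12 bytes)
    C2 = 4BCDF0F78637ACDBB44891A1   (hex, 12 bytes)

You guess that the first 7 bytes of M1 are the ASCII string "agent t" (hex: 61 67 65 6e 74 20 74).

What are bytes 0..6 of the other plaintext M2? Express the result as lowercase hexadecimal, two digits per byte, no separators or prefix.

First, C1 ⊕ C2 = (M1 ⊕ K) ⊕ (M2 ⊕ K) = M1 ⊕ M2, so the key drops out. Then M2 = (M1 ⊕ M2) ⊕ M1 over the first 7 bytes.
byte 0: (62 ^ 4b) ^ 61 = 29 ^ 61 = 48
byte 1: (96 ^ cd) ^ 67 = 5b ^ 67 = 3c
byte 2: (23 ^ f0) ^ 65 = d3 ^ 65 = b6
byte 3: (16 ^ f7) ^ 6e = e1 ^ 6e = 8f
byte 4: (c4 ^ 86) ^ 74 = 42 ^ 74 = 36
byte 5: (bc ^ 37) ^ 20 = 8b ^ 20 = ab
byte 6: (9a ^ ac) ^ 74 = 36 ^ 74 = 42

483cb68f36ab42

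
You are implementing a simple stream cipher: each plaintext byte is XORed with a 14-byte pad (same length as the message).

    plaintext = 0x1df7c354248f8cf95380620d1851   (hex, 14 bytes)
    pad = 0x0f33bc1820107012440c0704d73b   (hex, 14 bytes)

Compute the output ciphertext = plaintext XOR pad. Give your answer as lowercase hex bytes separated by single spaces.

12 c4 7f 4c 04 9f fc eb 17 8c 65 09 cf 6a

byte 0: 1d xor 0f = 12
byte 1: f7 xor 33 = c4
byte 2: c3 xor bc = 7f
byte 3: 54 xor 18 = 4c
byte 4: 24 xor 20 = 04
byte 5: 8f xor 10 = 9f
byte 6: 8c xor 70 = fc
byte 7: f9 xor 12 = eb
byte 8: 53 xor 44 = 17
byte 9: 80 xor 0c = 8c
byte 10: 62 xor 07 = 65
byte 11: 0d xor 04 = 09
byte 12: 18 xor d7 = cf
byte 13: 51 xor 3b = 6a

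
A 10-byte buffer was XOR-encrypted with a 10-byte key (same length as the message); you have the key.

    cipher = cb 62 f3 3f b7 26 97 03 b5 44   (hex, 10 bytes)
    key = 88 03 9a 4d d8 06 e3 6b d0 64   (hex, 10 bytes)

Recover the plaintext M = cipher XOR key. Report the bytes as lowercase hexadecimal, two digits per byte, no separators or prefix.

cb ^ 88 = 43
62 ^ 03 = 61
f3 ^ 9a = 69
3f ^ 4d = 72
b7 ^ d8 = 6f
26 ^ 06 = 20
97 ^ e3 = 74
03 ^ 6b = 68
b5 ^ d0 = 65
44 ^ 64 = 20

436169726f2074686520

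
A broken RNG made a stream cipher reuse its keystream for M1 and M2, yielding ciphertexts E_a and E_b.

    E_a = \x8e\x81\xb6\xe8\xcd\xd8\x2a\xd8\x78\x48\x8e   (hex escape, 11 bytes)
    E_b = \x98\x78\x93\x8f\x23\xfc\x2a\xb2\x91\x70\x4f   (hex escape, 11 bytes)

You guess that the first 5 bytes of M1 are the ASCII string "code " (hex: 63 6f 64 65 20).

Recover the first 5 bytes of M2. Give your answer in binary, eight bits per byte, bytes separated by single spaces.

01110101 10010110 01000001 00000010 11001110

First, E_a ⊕ E_b = (M1 ⊕ K) ⊕ (M2 ⊕ K) = M1 ⊕ M2, so the key drops out. Then M2 = (M1 ⊕ M2) ⊕ M1 over the first 5 bytes.
byte 0: (8e ⊕ 98) ⊕ 63 = 16 ⊕ 63 = 75
byte 1: (81 ⊕ 78) ⊕ 6f = f9 ⊕ 6f = 96
byte 2: (b6 ⊕ 93) ⊕ 64 = 25 ⊕ 64 = 41
byte 3: (e8 ⊕ 8f) ⊕ 65 = 67 ⊕ 65 = 02
byte 4: (cd ⊕ 23) ⊕ 20 = ee ⊕ 20 = ce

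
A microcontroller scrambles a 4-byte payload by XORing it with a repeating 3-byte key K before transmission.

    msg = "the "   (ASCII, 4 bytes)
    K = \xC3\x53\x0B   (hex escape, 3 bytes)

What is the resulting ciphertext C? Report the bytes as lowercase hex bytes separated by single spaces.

b7 3b 6e e3

The 3-byte key repeats, so the effective keystream is c3 53 0b c3.
byte 0: 74 xor c3 = b7
byte 1: 68 xor 53 = 3b
byte 2: 65 xor 0b = 6e
byte 3: 20 xor c3 = e3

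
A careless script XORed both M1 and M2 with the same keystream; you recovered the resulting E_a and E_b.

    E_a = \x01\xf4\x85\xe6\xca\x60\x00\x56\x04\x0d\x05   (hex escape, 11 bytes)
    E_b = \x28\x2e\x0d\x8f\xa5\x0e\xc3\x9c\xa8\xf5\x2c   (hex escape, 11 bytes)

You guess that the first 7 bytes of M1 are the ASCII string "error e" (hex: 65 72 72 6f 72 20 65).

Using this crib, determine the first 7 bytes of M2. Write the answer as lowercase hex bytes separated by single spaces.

First, E_a ⊕ E_b = (M1 ⊕ K) ⊕ (M2 ⊕ K) = M1 ⊕ M2, so the key drops out. Then M2 = (M1 ⊕ M2) ⊕ M1 over the first 7 bytes.
byte 0: (01 ⊕ 28) ⊕ 65 = 29 ⊕ 65 = 4c
byte 1: (f4 ⊕ 2e) ⊕ 72 = da ⊕ 72 = a8
byte 2: (85 ⊕ 0d) ⊕ 72 = 88 ⊕ 72 = fa
byte 3: (e6 ⊕ 8f) ⊕ 6f = 69 ⊕ 6f = 06
byte 4: (ca ⊕ a5) ⊕ 72 = 6f ⊕ 72 = 1d
byte 5: (60 ⊕ 0e) ⊕ 20 = 6e ⊕ 20 = 4e
byte 6: (00 ⊕ c3) ⊕ 65 = c3 ⊕ 65 = a6

4c a8 fa 06 1d 4e a6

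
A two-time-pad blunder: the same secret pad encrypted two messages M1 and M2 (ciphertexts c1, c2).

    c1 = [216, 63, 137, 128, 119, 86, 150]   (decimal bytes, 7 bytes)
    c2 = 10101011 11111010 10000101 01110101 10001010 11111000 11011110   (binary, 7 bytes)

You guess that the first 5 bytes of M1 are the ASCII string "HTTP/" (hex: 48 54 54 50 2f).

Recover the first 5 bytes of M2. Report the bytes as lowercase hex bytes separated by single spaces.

First, c1 ⊕ c2 = (M1 ⊕ K) ⊕ (M2 ⊕ K) = M1 ⊕ M2, so the key drops out. Then M2 = (M1 ⊕ M2) ⊕ M1 over the first 5 bytes.
byte 0: (d8 ^ ab) ^ 48 = 73 ^ 48 = 3b
byte 1: (3f ^ fa) ^ 54 = c5 ^ 54 = 91
byte 2: (89 ^ 85) ^ 54 = 0c ^ 54 = 58
byte 3: (80 ^ 75) ^ 50 = f5 ^ 50 = a5
byte 4: (77 ^ 8a) ^ 2f = fd ^ 2f = d2

3b 91 58 a5 d2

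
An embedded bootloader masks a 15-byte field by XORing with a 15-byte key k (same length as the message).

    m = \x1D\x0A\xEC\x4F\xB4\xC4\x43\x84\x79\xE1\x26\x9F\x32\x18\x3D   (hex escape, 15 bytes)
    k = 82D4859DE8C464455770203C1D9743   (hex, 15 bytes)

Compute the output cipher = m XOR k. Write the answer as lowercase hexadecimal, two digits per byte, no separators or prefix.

9fde69d25c0027c12e9106a32f8f7e

XOR is its own inverse, so applying the key byte-wise gives the result directly.
1d ⊕ 82 = 9f
0a ⊕ d4 = de
ec ⊕ 85 = 69
4f ⊕ 9d = d2
b4 ⊕ e8 = 5c
c4 ⊕ c4 = 00
43 ⊕ 64 = 27
84 ⊕ 45 = c1
79 ⊕ 57 = 2e
e1 ⊕ 70 = 91
26 ⊕ 20 = 06
9f ⊕ 3c = a3
32 ⊕ 1d = 2f
18 ⊕ 97 = 8f
3d ⊕ 43 = 7e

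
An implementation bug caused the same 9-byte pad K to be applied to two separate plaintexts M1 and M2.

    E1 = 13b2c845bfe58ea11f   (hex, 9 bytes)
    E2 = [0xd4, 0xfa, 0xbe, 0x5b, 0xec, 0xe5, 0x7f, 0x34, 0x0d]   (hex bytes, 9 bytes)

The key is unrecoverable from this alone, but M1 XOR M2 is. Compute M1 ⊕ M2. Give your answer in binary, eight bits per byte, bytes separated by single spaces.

11000111 01001000 01110110 00011110 01010011 00000000 11110001 10010101 00010010

E1 ⊕ E2 = (M1 ⊕ K) ⊕ (M2 ⊕ K) = M1 ⊕ M2 — the shared key cancels under XOR.
byte 0:  19 XOR 212 = 199
byte 1: 178 XOR 250 =  72
byte 2: 200 XOR 190 = 118
byte 3:  69 XOR  91 =  30
byte 4: 191 XOR 236 =  83
byte 5: 229 XOR 229 =   0
byte 6: 142 XOR 127 = 241
byte 7: 161 XOR  52 = 149
byte 8:  31 XOR  13 =  18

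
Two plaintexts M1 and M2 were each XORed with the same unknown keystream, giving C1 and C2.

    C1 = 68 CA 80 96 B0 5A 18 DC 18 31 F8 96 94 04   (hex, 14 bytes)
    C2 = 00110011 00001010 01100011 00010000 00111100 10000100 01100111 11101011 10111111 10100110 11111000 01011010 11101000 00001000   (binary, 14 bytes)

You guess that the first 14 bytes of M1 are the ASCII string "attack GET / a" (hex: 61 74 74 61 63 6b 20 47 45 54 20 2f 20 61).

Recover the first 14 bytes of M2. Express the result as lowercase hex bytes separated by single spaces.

First, C1 ⊕ C2 = (M1 ⊕ K) ⊕ (M2 ⊕ K) = M1 ⊕ M2, so the key drops out. Then M2 = (M1 ⊕ M2) ⊕ M1 over the first 14 bytes.
byte 0: (68 xor 33) xor 61 = 5b xor 61 = 3a
byte 1: (ca xor 0a) xor 74 = c0 xor 74 = b4
byte 2: (80 xor 63) xor 74 = e3 xor 74 = 97
byte 3: (96 xor 10) xor 61 = 86 xor 61 = e7
byte 4: (b0 xor 3c) xor 63 = 8c xor 63 = ef
byte 5: (5a xor 84) xor 6b = de xor 6b = b5
byte 6: (18 xor 67) xor 20 = 7f xor 20 = 5f
byte 7: (dc xor eb) xor 47 = 37 xor 47 = 70
byte 8: (18 xor bf) xor 45 = a7 xor 45 = e2
byte 9: (31 xor a6) xor 54 = 97 xor 54 = c3
byte 10: (f8 xor f8) xor 20 = 00 xor 20 = 20
byte 11: (96 xor 5a) xor 2f = cc xor 2f = e3
byte 12: (94 xor e8) xor 20 = 7c xor 20 = 5c
byte 13: (04 xor 08) xor 61 = 0c xor 61 = 6d

3a b4 97 e7 ef b5 5f 70 e2 c3 20 e3 5c 6d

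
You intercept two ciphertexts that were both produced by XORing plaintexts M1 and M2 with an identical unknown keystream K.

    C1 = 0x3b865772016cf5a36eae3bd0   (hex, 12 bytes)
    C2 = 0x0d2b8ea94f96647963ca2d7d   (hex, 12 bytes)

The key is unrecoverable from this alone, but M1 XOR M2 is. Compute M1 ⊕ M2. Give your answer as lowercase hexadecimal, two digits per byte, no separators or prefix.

36add9db4efa91da0d6416ad

C1 ⊕ C2 = (M1 ⊕ K) ⊕ (M2 ⊕ K) = M1 ⊕ M2 — the shared key cancels under XOR.
00111011 ⊕ 00001101 = 00110110
10000110 ⊕ 00101011 = 10101101
01010111 ⊕ 10001110 = 11011001
01110010 ⊕ 10101001 = 11011011
00000001 ⊕ 01001111 = 01001110
01101100 ⊕ 10010110 = 11111010
11110101 ⊕ 01100100 = 10010001
10100011 ⊕ 01111001 = 11011010
01101110 ⊕ 01100011 = 00001101
10101110 ⊕ 11001010 = 01100100
00111011 ⊕ 00101101 = 00010110
11010000 ⊕ 01111101 = 10101101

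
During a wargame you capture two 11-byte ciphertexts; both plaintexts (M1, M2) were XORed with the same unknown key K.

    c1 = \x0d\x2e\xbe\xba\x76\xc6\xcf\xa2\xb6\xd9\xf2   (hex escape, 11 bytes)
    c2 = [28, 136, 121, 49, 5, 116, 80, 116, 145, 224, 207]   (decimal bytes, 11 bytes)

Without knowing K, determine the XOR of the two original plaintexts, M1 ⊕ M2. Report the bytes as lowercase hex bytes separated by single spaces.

11 a6 c7 8b 73 b2 9f d6 27 39 3d

c1 ⊕ c2 = (M1 ⊕ K) ⊕ (M2 ⊕ K) = M1 ⊕ M2 — the shared key cancels under XOR.
00001101 XOR 00011100 = 00010001
00101110 XOR 10001000 = 10100110
10111110 XOR 01111001 = 11000111
10111010 XOR 00110001 = 10001011
01110110 XOR 00000101 = 01110011
11000110 XOR 01110100 = 10110010
11001111 XOR 01010000 = 10011111
10100010 XOR 01110100 = 11010110
10110110 XOR 10010001 = 00100111
11011001 XOR 11100000 = 00111001
11110010 XOR 11001111 = 00111101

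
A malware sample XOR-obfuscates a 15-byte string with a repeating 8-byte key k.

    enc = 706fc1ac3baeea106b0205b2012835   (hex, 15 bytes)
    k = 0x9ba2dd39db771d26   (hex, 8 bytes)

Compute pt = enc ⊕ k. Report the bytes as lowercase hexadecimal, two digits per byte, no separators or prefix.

ebcd1c95e0d9f736f0a0d88bda5f28

The 8-byte key repeats, so the effective keystream is 9b a2 dd 39 db 77 1d 26 9b a2 dd 39 db 77 1d.
byte 0: 01110000 XOR 10011011 = 11101011
byte 1: 01101111 XOR 10100010 = 11001101
byte 2: 11000001 XOR 11011101 = 00011100
byte 3: 10101100 XOR 00111001 = 10010101
byte 4: 00111011 XOR 11011011 = 11100000
byte 5: 10101110 XOR 01110111 = 11011001
byte 6: 11101010 XOR 00011101 = 11110111
byte 7: 00010000 XOR 00100110 = 00110110
byte 8: 01101011 XOR 10011011 = 11110000
byte 9: 00000010 XOR 10100010 = 10100000
byte 10: 00000101 XOR 11011101 = 11011000
byte 11: 10110010 XOR 00111001 = 10001011
byte 12: 00000001 XOR 11011011 = 11011010
byte 13: 00101000 XOR 01110111 = 01011111
byte 14: 00110101 XOR 00011101 = 00101000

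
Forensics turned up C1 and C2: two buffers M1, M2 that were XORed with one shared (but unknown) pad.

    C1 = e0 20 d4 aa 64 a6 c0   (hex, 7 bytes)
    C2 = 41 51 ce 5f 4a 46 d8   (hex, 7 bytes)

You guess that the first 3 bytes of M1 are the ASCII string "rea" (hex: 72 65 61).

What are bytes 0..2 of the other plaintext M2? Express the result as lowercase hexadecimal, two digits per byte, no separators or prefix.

d3147b

First, C1 ⊕ C2 = (M1 ⊕ K) ⊕ (M2 ⊕ K) = M1 ⊕ M2, so the key drops out. Then M2 = (M1 ⊕ M2) ⊕ M1 over the first 3 bytes.
byte 0: (e0 ⊕ 41) ⊕ 72 = a1 ⊕ 72 = d3
byte 1: (20 ⊕ 51) ⊕ 65 = 71 ⊕ 65 = 14
byte 2: (d4 ⊕ ce) ⊕ 61 = 1a ⊕ 61 = 7b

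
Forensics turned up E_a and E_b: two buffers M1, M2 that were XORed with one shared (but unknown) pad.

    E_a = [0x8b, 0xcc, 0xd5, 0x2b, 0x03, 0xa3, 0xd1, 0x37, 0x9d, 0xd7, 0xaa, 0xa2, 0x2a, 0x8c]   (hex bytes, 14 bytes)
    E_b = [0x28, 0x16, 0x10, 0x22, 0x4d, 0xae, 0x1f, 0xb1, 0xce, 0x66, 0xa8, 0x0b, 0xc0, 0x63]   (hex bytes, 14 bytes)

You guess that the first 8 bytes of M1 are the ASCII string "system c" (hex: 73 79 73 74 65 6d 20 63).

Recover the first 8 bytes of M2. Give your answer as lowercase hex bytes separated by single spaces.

First, E_a ⊕ E_b = (M1 ⊕ K) ⊕ (M2 ⊕ K) = M1 ⊕ M2, so the key drops out. Then M2 = (M1 ⊕ M2) ⊕ M1 over the first 8 bytes.
byte 0: (8b ⊕ 28) ⊕ 73 = a3 ⊕ 73 = d0
byte 1: (cc ⊕ 16) ⊕ 79 = da ⊕ 79 = a3
byte 2: (d5 ⊕ 10) ⊕ 73 = c5 ⊕ 73 = b6
byte 3: (2b ⊕ 22) ⊕ 74 = 09 ⊕ 74 = 7d
byte 4: (03 ⊕ 4d) ⊕ 65 = 4e ⊕ 65 = 2b
byte 5: (a3 ⊕ ae) ⊕ 6d = 0d ⊕ 6d = 60
byte 6: (d1 ⊕ 1f) ⊕ 20 = ce ⊕ 20 = ee
byte 7: (37 ⊕ b1) ⊕ 63 = 86 ⊕ 63 = e5

d0 a3 b6 7d 2b 60 ee e5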